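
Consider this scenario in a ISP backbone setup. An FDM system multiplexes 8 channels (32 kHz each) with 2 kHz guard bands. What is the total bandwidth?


Given: 8 channels, 32 kHz each, guard = 2 kHz
Channel bandwidth = 8 * 32 = 256 kHz
Guard bands = 7 gaps * 2 kHz = 14 kHz
Total = 256 + 14 = 270 kHz

270


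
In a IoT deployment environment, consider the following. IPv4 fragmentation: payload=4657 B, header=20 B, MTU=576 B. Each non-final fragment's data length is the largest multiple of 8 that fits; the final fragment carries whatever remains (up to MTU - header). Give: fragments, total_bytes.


Max data per non-final fragment = floor((MTU - header)/8)*8 = floor((576 - 20)/8)*8 = floor(556/8)*8 = 552 B
Final fragment needs no 8-byte alignment: it can carry up to MTU - header = 556 B
Non-final fragments needed = ceil((payload - 556) / 552) = ceil(4101/552) = ceil(7.4293) = 8
Number of fragments = 8 + 1 = 9
Fragment sizes (data): 8 * 552 B + 241 B (last, 241 <= 556 OK)
Total bytes sent = payload + n_frags * header = 4657 + 9*20 = 4657 + 180 = 4837 B

9, 4837


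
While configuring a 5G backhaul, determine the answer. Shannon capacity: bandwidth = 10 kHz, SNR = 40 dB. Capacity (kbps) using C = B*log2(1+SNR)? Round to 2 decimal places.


Given: B = 10 kHz, SNR = 40 dB
SNR linear = 10^(40/10) = 10000
1 + SNR = 10001
log2(10001) = 13.2878566418
C = 10 * 1000 * 13.2878566418 = 132878.5664 bps
C = 132.878566 kbps -> 132.88 kbps (2 dp)

132.88


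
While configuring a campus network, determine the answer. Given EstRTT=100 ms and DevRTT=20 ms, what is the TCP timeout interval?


Given: EstRTT = 100 ms, DevRTT = 20 ms
Timeout = EstRTT + 4 * DevRTT
4 * DevRTT = 4 * 20 = 80
Timeout = 100 + 80 = 180 ms

180


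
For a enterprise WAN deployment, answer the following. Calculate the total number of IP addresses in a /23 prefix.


Given: CIDR prefix /23
Host bits = 32 - 23 = 9
Total addresses = 2^9 = 512

512


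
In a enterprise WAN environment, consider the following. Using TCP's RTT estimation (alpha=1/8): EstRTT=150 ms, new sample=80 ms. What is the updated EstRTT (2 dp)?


Given: EstRTT = 150 ms, SampleRTT = 80 ms, alpha = 1/8
New EstRTT = (1 - alpha) * EstRTT + alpha * SampleRTT
(7/8) * 150 = 131.25
(1/8) * 80 = 10
New EstRTT = 131.25 + 10 = 141.25 ms -> 141.25 ms (2 dp)

141.25


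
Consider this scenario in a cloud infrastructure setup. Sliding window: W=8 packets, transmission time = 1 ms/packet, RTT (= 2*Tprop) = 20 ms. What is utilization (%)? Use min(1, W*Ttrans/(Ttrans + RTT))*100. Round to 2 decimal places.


Given: W = 8, Ttrans = 1 ms, RTT = 20 ms (= 2 * Tprop, Tprop = 10 ms)
Cycle time = Ttrans + RTT = 1 + 20 = 21 ms (first packet sent until its ACK returns)
W * Ttrans = 8 * 1 = 8 ms of sending per cycle
W * Ttrans / (Ttrans + RTT) = 8 / 21 = 0.380952
U = min(1, 0.380952) = 0.380952
U% = 38.10%

38.10


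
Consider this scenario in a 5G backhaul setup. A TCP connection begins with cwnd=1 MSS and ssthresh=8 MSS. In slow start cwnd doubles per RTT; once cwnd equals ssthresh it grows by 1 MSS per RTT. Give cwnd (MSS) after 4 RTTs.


RTT 0: cwnd = 1 MSS (initial)
RTT 1: cwnd = 2 MSS (slow start, doubled)
RTT 2: cwnd = 4 MSS (slow start, doubled)
RTT 3: cwnd = 8 MSS (slow start, doubled)
RTT 4: cwnd = 9 MSS (congestion avoidance, +1)

9


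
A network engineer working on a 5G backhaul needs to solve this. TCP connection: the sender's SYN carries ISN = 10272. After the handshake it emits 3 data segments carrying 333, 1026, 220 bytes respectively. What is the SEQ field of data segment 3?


The SYN occupies sequence number ISN = 10272, so the first data byte is ISN + 1 = 10273.
SEQ of data segment i = (ISN + 1) + sum of payload sizes of segments 1..i-1.
Segment 1: SEQ = 10273, payload = 333 bytes
Segment 2: SEQ = 10606, payload = 1026 bytes
Segment 3: SEQ = 11632, payload = 220 bytes
SEQ of segment 3 = 10273 + 333 + 1026 = 11632

11632


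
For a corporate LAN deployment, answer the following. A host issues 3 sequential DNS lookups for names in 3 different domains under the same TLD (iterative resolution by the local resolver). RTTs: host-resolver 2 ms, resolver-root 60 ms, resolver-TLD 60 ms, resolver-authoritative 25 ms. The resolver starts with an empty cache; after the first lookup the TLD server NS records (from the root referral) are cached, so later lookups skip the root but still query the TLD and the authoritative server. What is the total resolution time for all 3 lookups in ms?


Lookup 1 (cold cache): local + root + TLD + auth = 2 + 60 + 60 + 25 = 147 ms
Lookups 2..3 (TLD NS cached -> skip root; new domain -> still ask TLD and auth): local + TLD + auth = 2 + 60 + 25 = 87 ms each
Remaining 2 lookups: 2 * 87 = 174 ms
Total = 147 + 174 = 321 ms

321


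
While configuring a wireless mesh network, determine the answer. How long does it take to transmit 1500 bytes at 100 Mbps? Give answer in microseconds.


Given: packet = 1500 bytes, bandwidth = 100 Mbps
Packet in bits = 1500 * 8 = 12000 bits
Bandwidth = 100 * 10^6 = 100000000 bps
Time = 12000 / 100000000 seconds
Time in us = 12000 * 10^6 / 100000000 = 120

120


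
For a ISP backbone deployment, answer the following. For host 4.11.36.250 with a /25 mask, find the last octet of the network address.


Given: IP = 4.11.36.250, prefix = /25
Subnet mask = 255.255.255.128
Last octet of IP: 250
Last octet of mask: 128
Network last octet = 250 AND 128 = 128

128


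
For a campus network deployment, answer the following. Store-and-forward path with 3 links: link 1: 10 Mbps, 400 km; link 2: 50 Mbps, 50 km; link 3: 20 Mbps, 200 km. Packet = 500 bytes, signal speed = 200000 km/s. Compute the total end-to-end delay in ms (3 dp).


Packet = 500 bytes = 4000 bits. Store-and-forward: sum (t_trans + t_prop) per link.
Link 1: t_trans = 4000/(10*10^6) s = 0.4000 ms; t_prop = 400/200000 s = 2.0000 ms; subtotal = 2.4000 ms
Link 2: t_trans = 4000/(50*10^6) s = 0.0800 ms; t_prop = 50/200000 s = 0.2500 ms; subtotal = 0.3300 ms
Link 3: t_trans = 4000/(20*10^6) s = 0.2000 ms; t_prop = 200/200000 s = 1.0000 ms; subtotal = 1.2000 ms
End-to-end = 2.4000 + 0.3300 + 1.2000 = 3.9300 ms -> 3.930 ms (3 dp)

3.930


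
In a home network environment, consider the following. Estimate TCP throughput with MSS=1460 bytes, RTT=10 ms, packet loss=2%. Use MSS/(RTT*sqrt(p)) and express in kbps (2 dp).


Given: MSS = 1460 bytes, RTT = 10 ms, loss = 2%
RTT in seconds = 10 / 1000 = 0.01
Loss rate = 2% = 0.02
sqrt(loss) = sqrt(0.02) = 0.141421356237
Throughput (bytes/s) = 1460 / (0.01 * 0.141421356237) = 1032375.9005
Throughput (kbps) = 1032375.9005 * 8 / 1000 = 8259.007204 -> 8259.01 kbps (2 dp)

8259.01


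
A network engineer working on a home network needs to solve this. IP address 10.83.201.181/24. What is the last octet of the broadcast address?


Given: IP = 10.83.201.181, prefix = /24
Host bits = 32 - 24 = 8
Network last octet = 181 AND mask = 0
Host part size = 2^8 - 1 = 255
Broadcast last octet = 0 OR 255 = 255

255


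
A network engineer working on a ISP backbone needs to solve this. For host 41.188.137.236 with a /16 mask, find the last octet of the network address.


Given: IP = 41.188.137.236, prefix = /16
Subnet mask = 255.255.0.0
Last octet of IP: 236
Last octet of mask: 0
Network last octet = 236 AND 0 = 0

0


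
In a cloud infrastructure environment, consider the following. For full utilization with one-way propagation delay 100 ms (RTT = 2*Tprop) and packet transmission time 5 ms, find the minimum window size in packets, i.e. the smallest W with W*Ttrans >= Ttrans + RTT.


Given: Ttrans = 5 ms, RTT = 200 ms (= 2 * Tprop, Tprop = 100 ms)
Time until first ACK returns = Ttrans + RTT = 5 + 200 = 205 ms
Need W * Ttrans >= Ttrans + RTT  ->  W >= (Ttrans + RTT) / Ttrans
(Ttrans + RTT) / Ttrans = 205 / 5 = 41
W_min = ceil(41) = 41

41


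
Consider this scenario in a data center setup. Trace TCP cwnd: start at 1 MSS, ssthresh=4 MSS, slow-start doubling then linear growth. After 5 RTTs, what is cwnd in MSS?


RTT 0: cwnd = 1 MSS (initial)
RTT 1: cwnd = 2 MSS (slow start, doubled)
RTT 2: cwnd = 4 MSS (slow start, doubled)
RTT 3: cwnd = 5 MSS (congestion avoidance, +1)
RTT 4: cwnd = 6 MSS (congestion avoidance, +1)
RTT 5: cwnd = 7 MSS (congestion avoidance, +1)

7


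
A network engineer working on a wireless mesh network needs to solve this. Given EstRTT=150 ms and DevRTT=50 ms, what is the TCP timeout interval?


Given: EstRTT = 150 ms, DevRTT = 50 ms
Timeout = EstRTT + 4 * DevRTT
4 * DevRTT = 4 * 50 = 200
Timeout = 150 + 200 = 350 ms

350


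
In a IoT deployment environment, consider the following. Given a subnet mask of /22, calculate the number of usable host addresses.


Given: subnet mask /22
Host bits = 32 - 22 = 10
Total addresses = 2^10 = 1024
Usable hosts = 1024 - 2 (network + broadcast) = 1022

1022


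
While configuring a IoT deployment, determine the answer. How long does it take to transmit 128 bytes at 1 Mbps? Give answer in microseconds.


Given: packet = 128 bytes, bandwidth = 1 Mbps
Packet in bits = 128 * 8 = 1024 bits
Bandwidth = 1 * 10^6 = 1000000 bps
Time = 1024 / 1000000 seconds
Time in us = 1024 * 10^6 / 1000000 = 1024

1024


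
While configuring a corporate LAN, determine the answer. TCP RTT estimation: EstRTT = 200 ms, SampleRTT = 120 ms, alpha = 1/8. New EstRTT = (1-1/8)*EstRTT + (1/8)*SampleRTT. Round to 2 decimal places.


Given: EstRTT = 200 ms, SampleRTT = 120 ms, alpha = 1/8
New EstRTT = (1 - alpha) * EstRTT + alpha * SampleRTT
(7/8) * 200 = 175
(1/8) * 120 = 15
New EstRTT = 175 + 15 = 190 ms -> 190.00 ms (2 dp)

190.00


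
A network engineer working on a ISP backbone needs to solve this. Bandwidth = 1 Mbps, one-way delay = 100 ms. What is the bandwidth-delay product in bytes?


Given: bandwidth = 1 Mbps, delay = 100 ms
BDP in bits = 1 * 10^6 * 100 / 1000
BDP in bits = 100000
BDP in bytes = 100000 / 8 = 12500

12500


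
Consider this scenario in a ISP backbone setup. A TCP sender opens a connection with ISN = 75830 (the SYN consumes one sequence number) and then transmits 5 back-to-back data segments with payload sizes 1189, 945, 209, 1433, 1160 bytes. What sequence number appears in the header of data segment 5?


The SYN occupies sequence number ISN = 75830, so the first data byte is ISN + 1 = 75831.
SEQ of data segment i = (ISN + 1) + sum of payload sizes of segments 1..i-1.
Segment 1: SEQ = 75831, payload = 1189 bytes
Segment 2: SEQ = 77020, payload = 945 bytes
Segment 3: SEQ = 77965, payload = 209 bytes
Segment 4: SEQ = 78174, payload = 1433 bytes
Segment 5: SEQ = 79607, payload = 1160 bytes
SEQ of segment 5 = 75831 + 1189 + 945 + 209 + 1433 = 79607

79607


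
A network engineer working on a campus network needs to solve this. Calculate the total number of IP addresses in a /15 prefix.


Given: CIDR prefix /15
Host bits = 32 - 15 = 17
Total addresses = 2^17 = 131072

131072


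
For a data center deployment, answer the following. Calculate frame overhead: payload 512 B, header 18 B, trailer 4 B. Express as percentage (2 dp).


Given: payload = 512 B, header = 18 B, trailer = 4 B
Overhead bytes = header + trailer = 18 + 4 = 22
Total frame = payload + overhead = 512 + 22 = 534
Overhead % = 22 / 534 * 100 = 4.1199% -> 4.12% (2 dp)

4.12


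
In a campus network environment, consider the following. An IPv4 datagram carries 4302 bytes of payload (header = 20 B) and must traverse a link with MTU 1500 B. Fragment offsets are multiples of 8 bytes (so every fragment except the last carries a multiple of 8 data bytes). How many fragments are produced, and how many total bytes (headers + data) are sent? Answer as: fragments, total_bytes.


Max data per non-final fragment = floor((MTU - header)/8)*8 = floor((1500 - 20)/8)*8 = floor(1480/8)*8 = 1480 B
Final fragment needs no 8-byte alignment: it can carry up to MTU - header = 1480 B
Non-final fragments needed = ceil((payload - 1480) / 1480) = ceil(2822/1480) = ceil(1.9068) = 2
Number of fragments = 2 + 1 = 3
Fragment sizes (data): 2 * 1480 B + 1342 B (last, 1342 <= 1480 OK)
Total bytes sent = payload + n_frags * header = 4302 + 3*20 = 4302 + 60 = 4362 B

3, 4362


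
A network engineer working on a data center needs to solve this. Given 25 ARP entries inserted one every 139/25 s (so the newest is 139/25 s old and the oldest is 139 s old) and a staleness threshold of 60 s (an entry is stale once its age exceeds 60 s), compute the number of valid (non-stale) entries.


Ages are k * 139/25 s for k = 1..25 (spacing = 5.5600 s).
Entry k is valid iff k * 139/25 <= 60 iff k <= 25 * 60 / 139 = 10.7914
n_valid = floor(10.7914) = 10
(n_stale = 25 - 10 = 15)

10


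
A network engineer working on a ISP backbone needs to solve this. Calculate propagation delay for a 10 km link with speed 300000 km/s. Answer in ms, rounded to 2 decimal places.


Given: distance = 10 km, speed = 300000 km/s
Delay = distance / speed = 10 / 300000 seconds
Delay in ms = 10 * 1000 / 300000
Delay = 0.0333 ms
Rounded to 2 dp = 0.03 ms

0.03


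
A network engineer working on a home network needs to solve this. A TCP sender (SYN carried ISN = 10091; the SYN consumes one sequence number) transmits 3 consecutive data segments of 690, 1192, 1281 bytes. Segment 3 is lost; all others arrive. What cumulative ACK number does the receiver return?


SYN uses sequence number 10091; first data byte = ISN + 1 = 10092.
Segment 1: SEQ = 10092, len = 690 B, covers [10092, 10781]
Segment 2: SEQ = 10782, len = 1192 B, covers [10782, 11973]
Segment 3: SEQ = 11974, len = 1281 B, covers [11974, 13254] [LOST]
In-order data received: bytes [10092, 11973] (segments 1..2).
Segment 3 missing -> gap begins at byte 11974.
Cumulative ACK = next expected in-order byte = 10092 + 690 + 1192 = 11974

11974


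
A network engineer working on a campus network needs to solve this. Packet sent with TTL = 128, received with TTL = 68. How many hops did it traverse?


Given: initial TTL = 128, received TTL = 68
Hops = initial TTL - received TTL
Hops = 128 - 68 = 60

60


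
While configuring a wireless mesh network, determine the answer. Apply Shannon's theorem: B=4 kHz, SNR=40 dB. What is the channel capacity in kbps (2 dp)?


Given: B = 4 kHz, SNR = 40 dB
SNR linear = 10^(40/10) = 10000
1 + SNR = 10001
log2(10001) = 13.2878566418
C = 4 * 1000 * 13.2878566418 = 53151.4266 bps
C = 53.151427 kbps -> 53.15 kbps (2 dp)

53.15


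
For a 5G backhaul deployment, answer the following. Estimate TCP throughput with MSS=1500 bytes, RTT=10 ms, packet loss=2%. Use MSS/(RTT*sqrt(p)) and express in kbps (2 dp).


Given: MSS = 1500 bytes, RTT = 10 ms, loss = 2%
RTT in seconds = 10 / 1000 = 0.01
Loss rate = 2% = 0.02
sqrt(loss) = sqrt(0.02) = 0.141421356237
Throughput (bytes/s) = 1500 / (0.01 * 0.141421356237) = 1060660.1718
Throughput (kbps) = 1060660.1718 * 8 / 1000 = 8485.281374 -> 8485.28 kbps (2 dp)

8485.28


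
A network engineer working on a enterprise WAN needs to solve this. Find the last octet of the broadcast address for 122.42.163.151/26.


Given: IP = 122.42.163.151, prefix = /26
Host bits = 32 - 26 = 6
Network last octet = 151 AND mask = 128
Host part size = 2^6 - 1 = 63
Broadcast last octet = 128 OR 63 = 191

191


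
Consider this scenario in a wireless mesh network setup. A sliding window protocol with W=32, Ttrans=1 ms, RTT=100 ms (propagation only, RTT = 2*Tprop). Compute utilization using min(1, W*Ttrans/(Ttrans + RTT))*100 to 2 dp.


Given: W = 32, Ttrans = 1 ms, RTT = 100 ms (= 2 * Tprop, Tprop = 50 ms)
Cycle time = Ttrans + RTT = 1 + 100 = 101 ms (first packet sent until its ACK returns)
W * Ttrans = 32 * 1 = 32 ms of sending per cycle
W * Ttrans / (Ttrans + RTT) = 32 / 101 = 0.316832
U = min(1, 0.316832) = 0.316832
U% = 31.68%

31.68


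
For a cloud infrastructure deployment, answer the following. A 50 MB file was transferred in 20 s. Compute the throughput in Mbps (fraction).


Given: file = 50 MB, time = 20 s
File in Mb = 50 * 8 = 400 Mb
Throughput = 400 / 20 Mbps
Throughput = 20 Mbps

20


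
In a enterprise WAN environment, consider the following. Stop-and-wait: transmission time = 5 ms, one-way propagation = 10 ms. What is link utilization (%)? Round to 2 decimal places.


Given: Ttrans = 5 ms, Tprop = 10 ms
RTT = 2 * Tprop = 2 * 10 = 20 ms
U = Ttrans / (Ttrans + RTT)
U = 5 / (5 + 20)
U = 5 / 25 = 0.2
U% = 20.00%

20.00


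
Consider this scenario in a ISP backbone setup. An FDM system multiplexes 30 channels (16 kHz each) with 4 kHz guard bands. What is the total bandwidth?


Given: 30 channels, 16 kHz each, guard = 4 kHz
Channel bandwidth = 30 * 16 = 480 kHz
Guard bands = 29 gaps * 4 kHz = 116 kHz
Total = 480 + 116 = 596 kHz

596


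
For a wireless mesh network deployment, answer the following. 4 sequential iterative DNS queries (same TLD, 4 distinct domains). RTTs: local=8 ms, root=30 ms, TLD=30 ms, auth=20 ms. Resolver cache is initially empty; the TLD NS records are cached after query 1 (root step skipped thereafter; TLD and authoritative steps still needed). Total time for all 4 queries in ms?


Lookup 1 (cold cache): local + root + TLD + auth = 8 + 30 + 30 + 20 = 88 ms
Lookups 2..4 (TLD NS cached -> skip root; new domain -> still ask TLD and auth): local + TLD + auth = 8 + 30 + 20 = 58 ms each
Remaining 3 lookups: 3 * 58 = 174 ms
Total = 88 + 174 = 262 ms

262


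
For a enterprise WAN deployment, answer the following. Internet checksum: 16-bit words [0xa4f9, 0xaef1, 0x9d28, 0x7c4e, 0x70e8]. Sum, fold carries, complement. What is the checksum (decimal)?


Given words: [0xa4f9, 0xaef1, 0x9d28, 0x7c4e, 0x70e8]
Step 1: Sum all words
Raw sum = 42233 + 44785 + 40232 + 31822 + 28904 = 187976
Step 2: Fold carry: (56904 + 2) = 56906
One's complement = ~56906 & 0xFFFF = 8629

8629


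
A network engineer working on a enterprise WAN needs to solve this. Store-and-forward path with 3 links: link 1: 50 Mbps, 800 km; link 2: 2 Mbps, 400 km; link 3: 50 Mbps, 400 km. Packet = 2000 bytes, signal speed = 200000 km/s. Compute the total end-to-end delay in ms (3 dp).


Packet = 2000 bytes = 16000 bits. Store-and-forward: sum (t_trans + t_prop) per link.
Link 1: t_trans = 16000/(50*10^6) s = 0.3200 ms; t_prop = 800/200000 s = 4.0000 ms; subtotal = 4.3200 ms
Link 2: t_trans = 16000/(2*10^6) s = 8.0000 ms; t_prop = 400/200000 s = 2.0000 ms; subtotal = 10.0000 ms
Link 3: t_trans = 16000/(50*10^6) s = 0.3200 ms; t_prop = 400/200000 s = 2.0000 ms; subtotal = 2.3200 ms
End-to-end = 4.3200 + 10.0000 + 2.3200 = 16.6400 ms -> 16.640 ms (3 dp)

16.640


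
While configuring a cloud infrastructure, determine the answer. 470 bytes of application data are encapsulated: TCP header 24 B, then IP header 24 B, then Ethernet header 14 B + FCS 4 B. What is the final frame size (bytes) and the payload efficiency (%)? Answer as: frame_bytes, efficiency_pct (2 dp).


TCP segment = 470 + 24 = 494 B
IP packet = 494 + 24 = 518 B
Ethernet frame = 518 + 14 + 4 = 536 B
Efficiency = app / frame = 470 / 536 = 0.876866 = 87.6866% -> 87.69% (2 dp)

536, 87.69


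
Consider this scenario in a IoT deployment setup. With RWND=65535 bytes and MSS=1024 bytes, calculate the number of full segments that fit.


Given: RWND = 65535 bytes, MSS = 1024 bytes
Full segments = floor(RWND / MSS)
Full segments = floor(65535 / 1024)
Full segments = floor(63.999) = 63

63


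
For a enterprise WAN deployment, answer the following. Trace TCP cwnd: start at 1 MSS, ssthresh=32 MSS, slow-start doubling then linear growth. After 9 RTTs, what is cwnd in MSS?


RTT 0: cwnd = 1 MSS (initial)
RTT 1: cwnd = 2 MSS (slow start, doubled)
RTT 2: cwnd = 4 MSS (slow start, doubled)
RTT 3: cwnd = 8 MSS (slow start, doubled)
RTT 4: cwnd = 16 MSS (slow start, doubled)
RTT 5: cwnd = 32 MSS (slow start, doubled)
RTT 6: cwnd = 33 MSS (congestion avoidance, +1)
RTT 7: cwnd = 34 MSS (congestion avoidance, +1)
RTT 8: cwnd = 35 MSS (congestion avoidance, +1)
RTT 9: cwnd = 36 MSS (congestion avoidance, +1)

36


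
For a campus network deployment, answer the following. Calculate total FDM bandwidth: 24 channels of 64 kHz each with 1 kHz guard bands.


Given: 24 channels, 64 kHz each, guard = 1 kHz
Channel bandwidth = 24 * 64 = 1536 kHz
Guard bands = 23 gaps * 1 kHz = 23 kHz
Total = 1536 + 23 = 1559 kHz

1559


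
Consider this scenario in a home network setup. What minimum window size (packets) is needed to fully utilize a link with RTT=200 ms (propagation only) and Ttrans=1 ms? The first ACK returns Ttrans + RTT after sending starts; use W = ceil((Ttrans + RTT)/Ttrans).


Given: Ttrans = 1 ms, RTT = 200 ms (= 2 * Tprop, Tprop = 100 ms)
Time until first ACK returns = Ttrans + RTT = 1 + 200 = 201 ms
Need W * Ttrans >= Ttrans + RTT  ->  W >= (Ttrans + RTT) / Ttrans
(Ttrans + RTT) / Ttrans = 201 / 1 = 201
W_min = ceil(201) = 201

201


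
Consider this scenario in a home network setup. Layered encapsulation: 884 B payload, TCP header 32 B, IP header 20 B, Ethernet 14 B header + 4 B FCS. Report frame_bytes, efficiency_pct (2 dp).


TCP segment = 884 + 32 = 916 B
IP packet = 916 + 20 = 936 B
Ethernet frame = 936 + 14 + 4 = 954 B
Efficiency = app / frame = 884 / 954 = 0.926625 = 92.6625% -> 92.66% (2 dp)

954, 92.66


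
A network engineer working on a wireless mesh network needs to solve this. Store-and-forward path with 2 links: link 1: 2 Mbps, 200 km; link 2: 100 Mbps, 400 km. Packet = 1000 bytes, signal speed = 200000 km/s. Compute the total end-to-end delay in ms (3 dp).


Packet = 1000 bytes = 8000 bits. Store-and-forward: sum (t_trans + t_prop) per link.
Link 1: t_trans = 8000/(2*10^6) s = 4.0000 ms; t_prop = 200/200000 s = 1.0000 ms; subtotal = 5.0000 ms
Link 2: t_trans = 8000/(100*10^6) s = 0.0800 ms; t_prop = 400/200000 s = 2.0000 ms; subtotal = 2.0800 ms
End-to-end = 5.0000 + 2.0800 = 7.0800 ms -> 7.080 ms (3 dp)

7.080


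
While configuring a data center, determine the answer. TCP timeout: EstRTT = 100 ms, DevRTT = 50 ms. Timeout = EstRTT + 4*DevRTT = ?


Given: EstRTT = 100 ms, DevRTT = 50 ms
Timeout = EstRTT + 4 * DevRTT
4 * DevRTT = 4 * 50 = 200
Timeout = 100 + 200 = 300 ms

300


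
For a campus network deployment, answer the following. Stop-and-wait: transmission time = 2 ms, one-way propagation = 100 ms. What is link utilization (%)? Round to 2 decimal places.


Given: Ttrans = 2 ms, Tprop = 100 ms
RTT = 2 * Tprop = 2 * 100 = 200 ms
U = Ttrans / (Ttrans + RTT)
U = 2 / (2 + 200)
U = 2 / 202 = 0.009901
U% = 0.99%

0.99


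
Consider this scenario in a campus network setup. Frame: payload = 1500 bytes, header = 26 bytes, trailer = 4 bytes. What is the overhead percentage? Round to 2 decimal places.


Given: payload = 1500 B, header = 26 B, trailer = 4 B
Overhead bytes = header + trailer = 26 + 4 = 30
Total frame = payload + overhead = 1500 + 30 = 1530
Overhead % = 30 / 1530 * 100 = 1.9608% -> 1.96% (2 dp)

1.96


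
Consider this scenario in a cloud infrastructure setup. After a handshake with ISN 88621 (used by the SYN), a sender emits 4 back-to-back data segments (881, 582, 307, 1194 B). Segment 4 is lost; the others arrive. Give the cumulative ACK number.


SYN uses sequence number 88621; first data byte = ISN + 1 = 88622.
Segment 1: SEQ = 88622, len = 881 B, covers [88622, 89502]
Segment 2: SEQ = 89503, len = 582 B, covers [89503, 90084]
Segment 3: SEQ = 90085, len = 307 B, covers [90085, 90391]
Segment 4: SEQ = 90392, len = 1194 B, covers [90392, 91585] [LOST]
In-order data received: bytes [88622, 90391] (segments 1..3).
Segment 4 missing -> gap begins at byte 90392.
Cumulative ACK = next expected in-order byte = 88622 + 881 + 582 + 307 = 90392

90392


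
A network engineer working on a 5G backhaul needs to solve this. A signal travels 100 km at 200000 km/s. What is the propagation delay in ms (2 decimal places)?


Given: distance = 100 km, speed = 200000 km/s
Delay = distance / speed = 100 / 200000 seconds
Delay in ms = 100 * 1000 / 200000
Delay = 0.5000 ms
Rounded to 2 dp = 0.50 ms

0.50


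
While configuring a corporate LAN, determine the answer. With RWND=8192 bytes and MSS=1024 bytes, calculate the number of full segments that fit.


Given: RWND = 8192 bytes, MSS = 1024 bytes
Full segments = floor(RWND / MSS)
Full segments = floor(8192 / 1024)
Full segments = floor(8.0) = 8

8


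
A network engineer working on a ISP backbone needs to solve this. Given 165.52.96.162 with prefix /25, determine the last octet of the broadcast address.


Given: IP = 165.52.96.162, prefix = /25
Host bits = 32 - 25 = 7
Network last octet = 162 AND mask = 128
Host part size = 2^7 - 1 = 127
Broadcast last octet = 128 OR 127 = 255

255


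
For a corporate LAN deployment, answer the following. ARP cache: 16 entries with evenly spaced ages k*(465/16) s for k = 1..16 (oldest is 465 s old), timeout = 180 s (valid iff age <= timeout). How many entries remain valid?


Ages are k * 465/16 s for k = 1..16 (spacing = 29.0625 s).
Entry k is valid iff k * 465/16 <= 180 iff k <= 16 * 180 / 465 = 6.1935
n_valid = floor(6.1935) = 6
(n_stale = 16 - 6 = 10)

6


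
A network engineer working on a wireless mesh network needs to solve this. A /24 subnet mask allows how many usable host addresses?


Given: subnet mask /24
Host bits = 32 - 24 = 8
Total addresses = 2^8 = 256
Usable hosts = 256 - 2 (network + broadcast) = 254

254


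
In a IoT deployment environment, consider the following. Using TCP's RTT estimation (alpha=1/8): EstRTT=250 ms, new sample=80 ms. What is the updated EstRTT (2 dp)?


Given: EstRTT = 250 ms, SampleRTT = 80 ms, alpha = 1/8
New EstRTT = (1 - alpha) * EstRTT + alpha * SampleRTT
(7/8) * 250 = 218.75
(1/8) * 80 = 10
New EstRTT = 218.75 + 10 = 228.75 ms -> 228.75 ms (2 dp)

228.75


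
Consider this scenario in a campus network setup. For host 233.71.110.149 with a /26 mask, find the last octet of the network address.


Given: IP = 233.71.110.149, prefix = /26
Subnet mask = 255.255.255.192
Last octet of IP: 149
Last octet of mask: 192
Network last octet = 149 AND 192 = 128

128


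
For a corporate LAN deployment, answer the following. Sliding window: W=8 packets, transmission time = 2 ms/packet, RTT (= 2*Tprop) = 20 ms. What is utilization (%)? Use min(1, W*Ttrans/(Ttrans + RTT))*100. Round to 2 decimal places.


Given: W = 8, Ttrans = 2 ms, RTT = 20 ms (= 2 * Tprop, Tprop = 10 ms)
Cycle time = Ttrans + RTT = 2 + 20 = 22 ms (first packet sent until its ACK returns)
W * Ttrans = 8 * 2 = 16 ms of sending per cycle
W * Ttrans / (Ttrans + RTT) = 16 / 22 = 0.727273
U = min(1, 0.727273) = 0.727273
U% = 72.73%

72.73


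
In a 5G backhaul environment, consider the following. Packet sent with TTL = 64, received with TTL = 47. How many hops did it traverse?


Given: initial TTL = 64, received TTL = 47
Hops = initial TTL - received TTL
Hops = 64 - 47 = 17

17


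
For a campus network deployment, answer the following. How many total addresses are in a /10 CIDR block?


Given: CIDR prefix /10
Host bits = 32 - 10 = 22
Total addresses = 2^22 = 4194304

4194304


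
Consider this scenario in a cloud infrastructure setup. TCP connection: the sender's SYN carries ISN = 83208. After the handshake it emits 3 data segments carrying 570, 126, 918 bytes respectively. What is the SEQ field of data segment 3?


The SYN occupies sequence number ISN = 83208, so the first data byte is ISN + 1 = 83209.
SEQ of data segment i = (ISN + 1) + sum of payload sizes of segments 1..i-1.
Segment 1: SEQ = 83209, payload = 570 bytes
Segment 2: SEQ = 83779, payload = 126 bytes
Segment 3: SEQ = 83905, payload = 918 bytes
SEQ of segment 3 = 83209 + 570 + 126 = 83905

83905


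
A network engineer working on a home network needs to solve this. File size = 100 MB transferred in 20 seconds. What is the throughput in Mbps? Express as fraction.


Given: file = 100 MB, time = 20 s
File in Mb = 100 * 8 = 800 Mb
Throughput = 800 / 20 Mbps
Throughput = 40 Mbps

40


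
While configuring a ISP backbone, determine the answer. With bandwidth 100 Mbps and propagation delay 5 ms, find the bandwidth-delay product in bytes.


Given: bandwidth = 100 Mbps, delay = 5 ms
BDP in bits = 100 * 10^6 * 5 / 1000
BDP in bits = 500000
BDP in bytes = 500000 / 8 = 62500

62500


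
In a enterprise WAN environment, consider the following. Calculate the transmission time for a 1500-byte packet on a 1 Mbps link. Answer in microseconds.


Given: packet = 1500 bytes, bandwidth = 1 Mbps
Packet in bits = 1500 * 8 = 12000 bits
Bandwidth = 1 * 10^6 = 1000000 bps
Time = 12000 / 1000000 seconds
Time in us = 12000 * 10^6 / 1000000 = 12000

12000


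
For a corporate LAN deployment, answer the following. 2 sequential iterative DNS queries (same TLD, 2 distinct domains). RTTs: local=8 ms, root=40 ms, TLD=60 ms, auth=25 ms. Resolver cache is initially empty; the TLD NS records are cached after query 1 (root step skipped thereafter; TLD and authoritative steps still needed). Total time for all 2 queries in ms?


Lookup 1 (cold cache): local + root + TLD + auth = 8 + 40 + 60 + 25 = 133 ms
Lookups 2..2 (TLD NS cached -> skip root; new domain -> still ask TLD and auth): local + TLD + auth = 8 + 60 + 25 = 93 ms each
Remaining 1 lookups: 1 * 93 = 93 ms
Total = 133 + 93 = 226 ms

226


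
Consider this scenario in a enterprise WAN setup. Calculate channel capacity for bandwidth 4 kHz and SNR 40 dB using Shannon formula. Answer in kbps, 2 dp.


Given: B = 4 kHz, SNR = 40 dB
SNR linear = 10^(40/10) = 10000
1 + SNR = 10001
log2(10001) = 13.2878566418
C = 4 * 1000 * 13.2878566418 = 53151.4266 bps
C = 53.151427 kbps -> 53.15 kbps (2 dp)

53.15


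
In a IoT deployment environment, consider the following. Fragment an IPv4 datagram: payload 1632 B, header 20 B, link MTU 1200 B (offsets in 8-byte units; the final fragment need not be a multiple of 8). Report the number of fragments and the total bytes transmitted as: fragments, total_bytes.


Max data per non-final fragment = floor((MTU - header)/8)*8 = floor((1200 - 20)/8)*8 = floor(1180/8)*8 = 1176 B
Final fragment needs no 8-byte alignment: it can carry up to MTU - header = 1180 B
Non-final fragments needed = ceil((payload - 1180) / 1176) = ceil(452/1176) = ceil(0.3844) = 1
Number of fragments = 1 + 1 = 2
Fragment sizes (data): 1 * 1176 B + 456 B (last, 456 <= 1180 OK)
Total bytes sent = payload + n_frags * header = 1632 + 2*20 = 1632 + 40 = 1672 B

2, 1672


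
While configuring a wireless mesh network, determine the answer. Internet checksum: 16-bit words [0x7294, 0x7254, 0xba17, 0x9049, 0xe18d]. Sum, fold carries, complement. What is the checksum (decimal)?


Given words: [0x7294, 0x7254, 0xba17, 0x9049, 0xe18d]
Step 1: Sum all words
Raw sum = 29332 + 29268 + 47639 + 36937 + 57741 = 200917
Step 2: Fold carry: (4309 + 3) = 4312
One's complement = ~4312 & 0xFFFF = 61223

61223


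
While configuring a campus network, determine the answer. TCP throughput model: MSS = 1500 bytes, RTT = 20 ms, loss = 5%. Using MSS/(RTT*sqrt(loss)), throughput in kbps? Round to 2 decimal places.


Given: MSS = 1500 bytes, RTT = 20 ms, loss = 5%
RTT in seconds = 20 / 1000 = 0.02
Loss rate = 5% = 0.05
sqrt(loss) = sqrt(0.05) = 0.223606797750
Throughput (bytes/s) = 1500 / (0.02 * 0.223606797750) = 335410.1966
Throughput (kbps) = 335410.1966 * 8 / 1000 = 2683.281573 -> 2683.28 kbps (2 dp)

2683.28


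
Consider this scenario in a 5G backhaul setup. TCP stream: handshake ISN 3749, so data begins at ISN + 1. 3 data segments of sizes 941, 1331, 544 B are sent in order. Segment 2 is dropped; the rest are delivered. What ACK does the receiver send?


SYN uses sequence number 3749; first data byte = ISN + 1 = 3750.
Segment 1: SEQ = 3750, len = 941 B, covers [3750, 4690]
Segment 2: SEQ = 4691, len = 1331 B, covers [4691, 6021] [LOST]
Segment 3: SEQ = 6022, len = 544 B, covers [6022, 6565]
In-order data received: bytes [3750, 4690] (segments 1..1).
Segment 2 missing -> gap begins at byte 4691; later segments buffered out of order.
Cumulative ACK = next expected in-order byte = 3750 + 941 = 4691

4691


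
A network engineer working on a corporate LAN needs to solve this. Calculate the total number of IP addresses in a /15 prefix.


Given: CIDR prefix /15
Host bits = 32 - 15 = 17
Total addresses = 2^17 = 131072

131072


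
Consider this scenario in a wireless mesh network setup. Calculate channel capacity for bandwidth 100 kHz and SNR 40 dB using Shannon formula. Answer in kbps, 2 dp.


Given: B = 100 kHz, SNR = 40 dB
SNR linear = 10^(40/10) = 10000
1 + SNR = 10001
log2(10001) = 13.2878566418
C = 100 * 1000 * 13.2878566418 = 1328785.6642 bps
C = 1328.785664 kbps -> 1328.79 kbps (2 dp)

1328.79


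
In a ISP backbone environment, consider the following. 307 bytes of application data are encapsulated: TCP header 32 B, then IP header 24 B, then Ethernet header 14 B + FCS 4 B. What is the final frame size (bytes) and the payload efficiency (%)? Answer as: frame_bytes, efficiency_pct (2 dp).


TCP segment = 307 + 32 = 339 B
IP packet = 339 + 24 = 363 B
Ethernet frame = 363 + 14 + 4 = 381 B
Efficiency = app / frame = 307 / 381 = 0.805774 = 80.5774% -> 80.58% (2 dp)

381, 80.58


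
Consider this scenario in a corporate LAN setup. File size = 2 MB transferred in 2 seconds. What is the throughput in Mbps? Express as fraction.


Given: file = 2 MB, time = 2 s
File in Mb = 2 * 8 = 16 Mb
Throughput = 16 / 2 Mbps
Throughput = 8 Mbps

8


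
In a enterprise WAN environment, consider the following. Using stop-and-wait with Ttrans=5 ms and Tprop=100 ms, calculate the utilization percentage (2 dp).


Given: Ttrans = 5 ms, Tprop = 100 ms
RTT = 2 * Tprop = 2 * 100 = 200 ms
U = Ttrans / (Ttrans + RTT)
U = 5 / (5 + 200)
U = 5 / 205 = 0.02439
U% = 2.44%

2.44


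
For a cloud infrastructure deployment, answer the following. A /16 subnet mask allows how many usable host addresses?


Given: subnet mask /16
Host bits = 32 - 16 = 16
Total addresses = 2^16 = 65536
Usable hosts = 65536 - 2 (network + broadcast) = 65534

65534


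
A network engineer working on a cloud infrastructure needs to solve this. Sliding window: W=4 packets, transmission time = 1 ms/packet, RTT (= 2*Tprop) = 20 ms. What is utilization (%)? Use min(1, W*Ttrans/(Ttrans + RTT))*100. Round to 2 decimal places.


Given: W = 4, Ttrans = 1 ms, RTT = 20 ms (= 2 * Tprop, Tprop = 10 ms)
Cycle time = Ttrans + RTT = 1 + 20 = 21 ms (first packet sent until its ACK returns)
W * Ttrans = 4 * 1 = 4 ms of sending per cycle
W * Ttrans / (Ttrans + RTT) = 4 / 21 = 0.190476
U = min(1, 0.190476) = 0.190476
U% = 19.05%

19.05


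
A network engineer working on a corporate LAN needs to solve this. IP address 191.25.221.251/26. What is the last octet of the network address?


Given: IP = 191.25.221.251, prefix = /26
Subnet mask = 255.255.255.192
Last octet of IP: 251
Last octet of mask: 192
Network last octet = 251 AND 192 = 192

192


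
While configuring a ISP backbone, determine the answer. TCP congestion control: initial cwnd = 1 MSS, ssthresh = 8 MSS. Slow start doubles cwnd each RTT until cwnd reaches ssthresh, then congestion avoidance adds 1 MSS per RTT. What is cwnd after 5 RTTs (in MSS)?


RTT 0: cwnd = 1 MSS (initial)
RTT 1: cwnd = 2 MSS (slow start, doubled)
RTT 2: cwnd = 4 MSS (slow start, doubled)
RTT 3: cwnd = 8 MSS (slow start, doubled)
RTT 4: cwnd = 9 MSS (congestion avoidance, +1)
RTT 5: cwnd = 10 MSS (congestion avoidance, +1)

10


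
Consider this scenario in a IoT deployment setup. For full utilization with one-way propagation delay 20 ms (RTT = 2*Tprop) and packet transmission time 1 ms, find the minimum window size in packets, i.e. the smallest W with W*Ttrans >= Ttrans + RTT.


Given: Ttrans = 1 ms, RTT = 40 ms (= 2 * Tprop, Tprop = 20 ms)
Time until first ACK returns = Ttrans + RTT = 1 + 40 = 41 ms
Need W * Ttrans >= Ttrans + RTT  ->  W >= (Ttrans + RTT) / Ttrans
(Ttrans + RTT) / Ttrans = 41 / 1 = 41
W_min = ceil(41) = 41

41


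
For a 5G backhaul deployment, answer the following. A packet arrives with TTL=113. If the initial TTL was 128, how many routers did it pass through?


Given: initial TTL = 128, received TTL = 113
Hops = initial TTL - received TTL
Hops = 128 - 113 = 15

15


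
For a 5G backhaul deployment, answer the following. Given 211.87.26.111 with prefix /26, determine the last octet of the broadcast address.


Given: IP = 211.87.26.111, prefix = /26
Host bits = 32 - 26 = 6
Network last octet = 111 AND mask = 64
Host part size = 2^6 - 1 = 63
Broadcast last octet = 64 OR 63 = 127

127


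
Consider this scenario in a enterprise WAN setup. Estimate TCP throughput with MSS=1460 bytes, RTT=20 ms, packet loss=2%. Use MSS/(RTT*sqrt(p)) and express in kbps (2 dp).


Given: MSS = 1460 bytes, RTT = 20 ms, loss = 2%
RTT in seconds = 20 / 1000 = 0.02
Loss rate = 2% = 0.02
sqrt(loss) = sqrt(0.02) = 0.141421356237
Throughput (bytes/s) = 1460 / (0.02 * 0.141421356237) = 516187.9503
Throughput (kbps) = 516187.9503 * 8 / 1000 = 4129.503602 -> 4129.50 kbps (2 dp)

4129.50


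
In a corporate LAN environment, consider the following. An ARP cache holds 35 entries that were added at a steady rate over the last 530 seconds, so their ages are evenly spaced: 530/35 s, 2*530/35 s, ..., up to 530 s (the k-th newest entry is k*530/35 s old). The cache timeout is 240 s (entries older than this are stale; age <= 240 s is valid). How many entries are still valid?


Ages are k * 530/35 s for k = 1..35 (spacing = 15.1429 s).
Entry k is valid iff k * 530/35 <= 240 iff k <= 35 * 240 / 530 = 15.8491
n_valid = floor(15.8491) = 15
(n_stale = 35 - 15 = 20)

15


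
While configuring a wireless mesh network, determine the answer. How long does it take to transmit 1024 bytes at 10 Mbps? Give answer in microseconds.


Given: packet = 1024 bytes, bandwidth = 10 Mbps
Packet in bits = 1024 * 8 = 8192 bits
Bandwidth = 10 * 10^6 = 10000000 bps
Time = 8192 / 10000000 seconds
Time in us = 8192 * 10^6 / 10000000 = 819.2

819.2


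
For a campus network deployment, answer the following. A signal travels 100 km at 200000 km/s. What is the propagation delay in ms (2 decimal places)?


Given: distance = 100 km, speed = 200000 km/s
Delay = distance / speed = 100 / 200000 seconds
Delay in ms = 100 * 1000 / 200000
Delay = 0.5000 ms
Rounded to 2 dp = 0.50 ms

0.50


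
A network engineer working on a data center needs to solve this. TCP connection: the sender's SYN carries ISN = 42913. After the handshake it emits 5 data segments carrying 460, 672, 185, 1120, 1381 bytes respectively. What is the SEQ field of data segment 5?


The SYN occupies sequence number ISN = 42913, so the first data byte is ISN + 1 = 42914.
SEQ of data segment i = (ISN + 1) + sum of payload sizes of segments 1..i-1.
Segment 1: SEQ = 42914, payload = 460 bytes
Segment 2: SEQ = 43374, payload = 672 bytes
Segment 3: SEQ = 44046, payload = 185 bytes
Segment 4: SEQ = 44231, payload = 1120 bytes
Segment 5: SEQ = 45351, payload = 1381 bytes
SEQ of segment 5 = 42914 + 460 + 672 + 185 + 1120 = 45351

45351


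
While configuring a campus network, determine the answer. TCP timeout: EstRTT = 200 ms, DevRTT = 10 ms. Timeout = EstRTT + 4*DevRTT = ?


Given: EstRTT = 200 ms, DevRTT = 10 ms
Timeout = EstRTT + 4 * DevRTT
4 * DevRTT = 4 * 10 = 40
Timeout = 200 + 40 = 240 ms

240


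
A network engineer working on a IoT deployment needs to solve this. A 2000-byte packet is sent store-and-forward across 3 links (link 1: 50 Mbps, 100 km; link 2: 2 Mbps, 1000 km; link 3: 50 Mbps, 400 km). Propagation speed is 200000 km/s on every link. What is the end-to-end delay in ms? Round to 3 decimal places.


Packet = 2000 bytes = 16000 bits. Store-and-forward: sum (t_trans + t_prop) per link.
Link 1: t_trans = 16000/(50*10^6) s = 0.3200 ms; t_prop = 100/200000 s = 0.5000 ms; subtotal = 0.8200 ms
Link 2: t_trans = 16000/(2*10^6) s = 8.0000 ms; t_prop = 1000/200000 s = 5.0000 ms; subtotal = 13.0000 ms
Link 3: t_trans = 16000/(50*10^6) s = 0.3200 ms; t_prop = 400/200000 s = 2.0000 ms; subtotal = 2.3200 ms
End-to-end = 0.8200 + 13.0000 + 2.3200 = 16.1400 ms -> 16.140 ms (3 dp)

16.140
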